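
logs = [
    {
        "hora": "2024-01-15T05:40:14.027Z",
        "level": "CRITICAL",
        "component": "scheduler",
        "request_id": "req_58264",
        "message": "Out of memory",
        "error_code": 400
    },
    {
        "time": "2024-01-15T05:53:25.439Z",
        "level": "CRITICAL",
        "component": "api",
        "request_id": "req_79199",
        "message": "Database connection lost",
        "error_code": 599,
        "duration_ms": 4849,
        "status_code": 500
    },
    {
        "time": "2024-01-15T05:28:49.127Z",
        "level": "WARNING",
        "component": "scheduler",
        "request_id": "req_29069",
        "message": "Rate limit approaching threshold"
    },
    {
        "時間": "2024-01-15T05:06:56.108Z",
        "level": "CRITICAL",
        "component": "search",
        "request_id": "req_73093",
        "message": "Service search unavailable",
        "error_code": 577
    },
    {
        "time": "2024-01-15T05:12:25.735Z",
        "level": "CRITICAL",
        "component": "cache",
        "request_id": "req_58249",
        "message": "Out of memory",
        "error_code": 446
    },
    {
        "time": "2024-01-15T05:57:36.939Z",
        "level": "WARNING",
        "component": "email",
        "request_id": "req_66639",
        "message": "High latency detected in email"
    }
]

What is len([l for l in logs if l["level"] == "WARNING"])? 2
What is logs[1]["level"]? "CRITICAL"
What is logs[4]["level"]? "CRITICAL"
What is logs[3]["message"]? "Service search unavailable"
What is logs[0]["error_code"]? 400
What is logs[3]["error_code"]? 577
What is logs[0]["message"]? "Out of memory"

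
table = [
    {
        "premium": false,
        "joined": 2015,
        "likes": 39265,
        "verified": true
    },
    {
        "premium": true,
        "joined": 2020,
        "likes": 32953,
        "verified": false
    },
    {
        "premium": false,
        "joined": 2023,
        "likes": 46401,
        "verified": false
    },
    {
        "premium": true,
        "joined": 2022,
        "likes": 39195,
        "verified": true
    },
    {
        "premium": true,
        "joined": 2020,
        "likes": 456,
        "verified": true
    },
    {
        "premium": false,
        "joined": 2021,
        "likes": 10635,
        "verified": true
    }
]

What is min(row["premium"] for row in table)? False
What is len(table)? 6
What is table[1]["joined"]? 2020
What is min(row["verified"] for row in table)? False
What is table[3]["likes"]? 39195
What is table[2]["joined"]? 2023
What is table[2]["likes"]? 46401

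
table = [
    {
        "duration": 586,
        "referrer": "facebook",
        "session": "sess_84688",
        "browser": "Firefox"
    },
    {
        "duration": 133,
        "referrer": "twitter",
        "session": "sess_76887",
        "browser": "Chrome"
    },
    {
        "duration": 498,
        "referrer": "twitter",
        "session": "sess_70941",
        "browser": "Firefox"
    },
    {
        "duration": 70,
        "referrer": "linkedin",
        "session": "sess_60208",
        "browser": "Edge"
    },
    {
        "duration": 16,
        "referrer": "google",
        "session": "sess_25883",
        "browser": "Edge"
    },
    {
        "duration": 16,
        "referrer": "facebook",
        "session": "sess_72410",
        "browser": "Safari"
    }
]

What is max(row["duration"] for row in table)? 586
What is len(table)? 6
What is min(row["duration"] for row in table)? 16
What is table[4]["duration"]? 16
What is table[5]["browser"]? "Safari"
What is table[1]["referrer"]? "twitter"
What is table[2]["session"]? "sess_70941"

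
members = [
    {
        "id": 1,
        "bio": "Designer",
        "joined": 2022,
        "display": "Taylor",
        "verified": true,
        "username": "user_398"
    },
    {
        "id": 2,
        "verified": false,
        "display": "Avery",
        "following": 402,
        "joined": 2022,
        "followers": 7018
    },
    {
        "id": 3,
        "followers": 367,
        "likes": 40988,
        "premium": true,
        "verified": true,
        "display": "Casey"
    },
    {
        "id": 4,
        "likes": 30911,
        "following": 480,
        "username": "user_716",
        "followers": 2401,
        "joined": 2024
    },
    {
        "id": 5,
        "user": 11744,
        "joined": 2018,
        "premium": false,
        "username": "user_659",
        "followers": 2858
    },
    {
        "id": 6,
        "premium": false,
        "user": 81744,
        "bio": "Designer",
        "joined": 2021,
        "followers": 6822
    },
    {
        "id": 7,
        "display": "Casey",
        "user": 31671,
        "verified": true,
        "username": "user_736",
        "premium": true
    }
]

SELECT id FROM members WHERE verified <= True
[1, 2, 3, 7]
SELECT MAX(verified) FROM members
True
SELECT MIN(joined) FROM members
2018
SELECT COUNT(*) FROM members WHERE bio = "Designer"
2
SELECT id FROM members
[1, 2, 3, 4, 5, 6, 7]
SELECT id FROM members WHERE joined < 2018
[]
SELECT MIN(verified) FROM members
False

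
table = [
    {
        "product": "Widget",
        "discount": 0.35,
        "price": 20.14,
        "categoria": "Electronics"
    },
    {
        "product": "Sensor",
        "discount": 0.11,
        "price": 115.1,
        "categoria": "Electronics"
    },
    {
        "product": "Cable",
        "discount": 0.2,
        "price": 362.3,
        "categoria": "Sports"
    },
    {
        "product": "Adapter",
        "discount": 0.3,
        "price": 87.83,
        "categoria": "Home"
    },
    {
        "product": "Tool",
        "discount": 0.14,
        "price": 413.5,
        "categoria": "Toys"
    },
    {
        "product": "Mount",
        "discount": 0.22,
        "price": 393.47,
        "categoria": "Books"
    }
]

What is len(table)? 6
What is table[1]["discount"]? 0.11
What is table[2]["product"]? "Cable"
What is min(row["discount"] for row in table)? 0.11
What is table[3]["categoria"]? "Home"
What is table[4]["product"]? "Tool"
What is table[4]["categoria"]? "Toys"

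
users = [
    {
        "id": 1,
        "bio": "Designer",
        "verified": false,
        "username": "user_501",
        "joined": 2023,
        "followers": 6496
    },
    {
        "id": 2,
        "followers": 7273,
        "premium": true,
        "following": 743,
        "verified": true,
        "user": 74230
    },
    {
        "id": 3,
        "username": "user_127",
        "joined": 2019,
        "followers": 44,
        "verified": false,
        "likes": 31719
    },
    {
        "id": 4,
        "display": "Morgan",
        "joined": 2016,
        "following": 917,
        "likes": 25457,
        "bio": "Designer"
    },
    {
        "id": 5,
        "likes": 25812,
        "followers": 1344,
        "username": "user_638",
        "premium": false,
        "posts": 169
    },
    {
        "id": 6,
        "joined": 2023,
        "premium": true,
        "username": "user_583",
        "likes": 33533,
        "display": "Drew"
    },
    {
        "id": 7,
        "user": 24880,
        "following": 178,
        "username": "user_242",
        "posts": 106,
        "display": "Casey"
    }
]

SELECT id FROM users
[1, 2, 3, 4, 5, 6, 7]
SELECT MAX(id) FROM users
7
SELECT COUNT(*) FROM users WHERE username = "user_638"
1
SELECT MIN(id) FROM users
1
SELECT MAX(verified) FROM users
True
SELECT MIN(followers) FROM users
44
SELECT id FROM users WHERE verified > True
[]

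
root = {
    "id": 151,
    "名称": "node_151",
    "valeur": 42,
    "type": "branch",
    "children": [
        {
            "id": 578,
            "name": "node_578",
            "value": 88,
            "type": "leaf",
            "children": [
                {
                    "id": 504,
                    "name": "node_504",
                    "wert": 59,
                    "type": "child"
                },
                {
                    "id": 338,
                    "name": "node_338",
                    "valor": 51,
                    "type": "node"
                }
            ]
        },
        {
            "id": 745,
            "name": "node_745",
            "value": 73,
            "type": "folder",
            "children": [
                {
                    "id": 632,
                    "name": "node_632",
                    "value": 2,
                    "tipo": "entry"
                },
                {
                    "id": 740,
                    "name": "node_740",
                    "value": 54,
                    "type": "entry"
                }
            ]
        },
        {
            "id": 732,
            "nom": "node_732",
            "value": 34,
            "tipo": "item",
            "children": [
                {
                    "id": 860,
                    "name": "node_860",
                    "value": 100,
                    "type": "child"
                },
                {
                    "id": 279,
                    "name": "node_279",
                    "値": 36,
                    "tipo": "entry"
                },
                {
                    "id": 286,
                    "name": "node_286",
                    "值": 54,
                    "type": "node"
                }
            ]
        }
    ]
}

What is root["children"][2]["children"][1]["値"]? 36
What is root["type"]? "branch"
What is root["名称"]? "node_151"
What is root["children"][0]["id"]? 578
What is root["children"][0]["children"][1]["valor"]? 51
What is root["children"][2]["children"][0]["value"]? 100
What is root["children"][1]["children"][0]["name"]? "node_632"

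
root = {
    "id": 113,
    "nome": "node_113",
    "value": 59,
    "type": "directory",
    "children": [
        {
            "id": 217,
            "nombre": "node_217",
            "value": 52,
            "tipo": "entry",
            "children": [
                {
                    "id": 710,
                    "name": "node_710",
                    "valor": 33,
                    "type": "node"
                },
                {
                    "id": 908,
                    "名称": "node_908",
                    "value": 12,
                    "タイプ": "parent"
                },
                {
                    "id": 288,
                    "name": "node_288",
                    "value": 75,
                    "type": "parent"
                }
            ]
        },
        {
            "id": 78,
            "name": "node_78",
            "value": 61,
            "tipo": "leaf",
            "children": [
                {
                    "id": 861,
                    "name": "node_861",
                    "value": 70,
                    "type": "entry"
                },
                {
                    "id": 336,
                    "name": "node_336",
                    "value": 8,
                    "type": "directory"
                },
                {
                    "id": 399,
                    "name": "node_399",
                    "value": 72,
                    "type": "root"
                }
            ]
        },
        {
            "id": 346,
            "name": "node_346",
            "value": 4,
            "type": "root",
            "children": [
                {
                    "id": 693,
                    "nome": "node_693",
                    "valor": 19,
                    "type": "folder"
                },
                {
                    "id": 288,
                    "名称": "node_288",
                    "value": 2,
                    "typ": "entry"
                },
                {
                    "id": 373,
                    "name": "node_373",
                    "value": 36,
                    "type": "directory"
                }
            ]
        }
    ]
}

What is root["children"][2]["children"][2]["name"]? "node_373"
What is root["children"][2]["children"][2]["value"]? 36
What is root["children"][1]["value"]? 61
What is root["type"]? "directory"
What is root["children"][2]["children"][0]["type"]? "folder"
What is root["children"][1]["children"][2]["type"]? "root"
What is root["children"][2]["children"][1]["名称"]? "node_288"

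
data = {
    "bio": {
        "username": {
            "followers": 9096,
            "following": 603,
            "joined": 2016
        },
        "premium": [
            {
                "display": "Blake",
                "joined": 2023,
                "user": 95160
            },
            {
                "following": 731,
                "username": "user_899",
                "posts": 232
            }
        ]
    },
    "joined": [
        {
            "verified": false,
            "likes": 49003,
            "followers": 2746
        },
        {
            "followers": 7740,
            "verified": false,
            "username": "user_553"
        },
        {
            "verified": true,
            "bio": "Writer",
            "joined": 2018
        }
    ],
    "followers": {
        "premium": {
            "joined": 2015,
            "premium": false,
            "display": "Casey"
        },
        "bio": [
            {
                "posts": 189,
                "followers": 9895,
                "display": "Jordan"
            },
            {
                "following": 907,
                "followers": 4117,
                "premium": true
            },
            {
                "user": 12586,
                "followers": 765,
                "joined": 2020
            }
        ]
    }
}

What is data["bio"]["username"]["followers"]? 9096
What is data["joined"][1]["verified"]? False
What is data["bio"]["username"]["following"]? 603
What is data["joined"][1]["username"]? "user_553"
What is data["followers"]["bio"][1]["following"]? 907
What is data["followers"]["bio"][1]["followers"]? 4117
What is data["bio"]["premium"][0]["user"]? 95160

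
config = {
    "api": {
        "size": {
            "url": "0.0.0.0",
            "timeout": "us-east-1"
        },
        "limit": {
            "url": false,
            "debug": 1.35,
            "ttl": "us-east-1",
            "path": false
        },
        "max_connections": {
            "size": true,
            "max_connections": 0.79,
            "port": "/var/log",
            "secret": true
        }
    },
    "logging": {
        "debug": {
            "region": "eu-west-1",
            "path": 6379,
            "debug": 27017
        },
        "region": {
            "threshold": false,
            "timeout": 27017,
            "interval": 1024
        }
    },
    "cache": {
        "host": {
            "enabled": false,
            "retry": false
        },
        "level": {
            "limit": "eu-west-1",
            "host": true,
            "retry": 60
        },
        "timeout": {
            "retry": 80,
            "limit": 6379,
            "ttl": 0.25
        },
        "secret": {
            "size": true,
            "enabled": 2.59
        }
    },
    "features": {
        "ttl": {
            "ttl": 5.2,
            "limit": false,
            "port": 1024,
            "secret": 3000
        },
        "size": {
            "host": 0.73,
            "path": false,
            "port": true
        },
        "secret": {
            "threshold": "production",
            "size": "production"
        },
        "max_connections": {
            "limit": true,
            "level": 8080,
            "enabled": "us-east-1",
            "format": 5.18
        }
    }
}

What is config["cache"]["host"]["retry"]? False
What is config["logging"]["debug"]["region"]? "eu-west-1"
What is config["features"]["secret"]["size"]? "production"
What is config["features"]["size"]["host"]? 0.73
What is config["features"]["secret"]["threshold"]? "production"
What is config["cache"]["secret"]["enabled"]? 2.59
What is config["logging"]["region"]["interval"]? 1024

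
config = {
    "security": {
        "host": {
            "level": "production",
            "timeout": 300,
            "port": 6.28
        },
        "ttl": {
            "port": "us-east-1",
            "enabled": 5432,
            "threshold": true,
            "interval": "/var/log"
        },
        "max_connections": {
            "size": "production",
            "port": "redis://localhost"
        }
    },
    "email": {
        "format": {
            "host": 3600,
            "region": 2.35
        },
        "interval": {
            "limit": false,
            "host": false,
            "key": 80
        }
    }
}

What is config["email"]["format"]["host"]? 3600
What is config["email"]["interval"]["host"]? False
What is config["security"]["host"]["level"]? "production"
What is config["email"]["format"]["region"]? 2.35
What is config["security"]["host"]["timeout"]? 300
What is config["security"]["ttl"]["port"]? "us-east-1"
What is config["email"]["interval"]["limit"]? False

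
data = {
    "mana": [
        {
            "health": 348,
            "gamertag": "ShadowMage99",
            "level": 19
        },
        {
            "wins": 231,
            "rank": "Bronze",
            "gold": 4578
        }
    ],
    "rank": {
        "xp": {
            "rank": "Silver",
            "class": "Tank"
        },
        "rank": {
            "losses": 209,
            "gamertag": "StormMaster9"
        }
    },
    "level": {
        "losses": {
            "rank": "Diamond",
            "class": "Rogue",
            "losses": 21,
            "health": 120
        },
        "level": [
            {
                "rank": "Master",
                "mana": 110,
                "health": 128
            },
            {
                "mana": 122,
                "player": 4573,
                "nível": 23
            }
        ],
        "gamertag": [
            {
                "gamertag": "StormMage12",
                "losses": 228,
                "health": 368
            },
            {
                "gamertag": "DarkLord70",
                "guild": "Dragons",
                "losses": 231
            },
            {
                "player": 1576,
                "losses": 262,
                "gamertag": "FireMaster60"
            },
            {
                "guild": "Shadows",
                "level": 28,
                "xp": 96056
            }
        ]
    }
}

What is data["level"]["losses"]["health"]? 120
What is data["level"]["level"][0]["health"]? 128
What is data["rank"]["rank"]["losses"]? 209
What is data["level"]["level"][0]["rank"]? "Master"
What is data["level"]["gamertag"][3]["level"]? 28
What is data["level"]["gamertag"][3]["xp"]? 96056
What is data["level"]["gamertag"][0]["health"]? 368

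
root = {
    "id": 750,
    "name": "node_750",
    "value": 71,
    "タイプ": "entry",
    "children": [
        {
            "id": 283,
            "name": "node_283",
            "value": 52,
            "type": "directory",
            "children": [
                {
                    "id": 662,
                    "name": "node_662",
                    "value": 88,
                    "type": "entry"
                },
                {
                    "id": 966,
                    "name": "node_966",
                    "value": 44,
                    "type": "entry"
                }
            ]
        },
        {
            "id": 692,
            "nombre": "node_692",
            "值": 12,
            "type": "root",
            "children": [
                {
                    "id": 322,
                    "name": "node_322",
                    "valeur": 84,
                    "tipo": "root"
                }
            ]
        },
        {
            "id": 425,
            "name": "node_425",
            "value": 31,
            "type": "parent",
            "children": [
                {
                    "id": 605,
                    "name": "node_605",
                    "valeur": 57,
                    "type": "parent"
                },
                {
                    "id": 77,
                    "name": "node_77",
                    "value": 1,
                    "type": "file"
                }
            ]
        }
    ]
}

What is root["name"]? "node_750"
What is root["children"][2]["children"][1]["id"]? 77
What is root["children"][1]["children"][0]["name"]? "node_322"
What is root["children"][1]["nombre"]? "node_692"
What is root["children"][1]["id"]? 692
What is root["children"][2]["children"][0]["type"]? "parent"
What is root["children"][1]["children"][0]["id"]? 322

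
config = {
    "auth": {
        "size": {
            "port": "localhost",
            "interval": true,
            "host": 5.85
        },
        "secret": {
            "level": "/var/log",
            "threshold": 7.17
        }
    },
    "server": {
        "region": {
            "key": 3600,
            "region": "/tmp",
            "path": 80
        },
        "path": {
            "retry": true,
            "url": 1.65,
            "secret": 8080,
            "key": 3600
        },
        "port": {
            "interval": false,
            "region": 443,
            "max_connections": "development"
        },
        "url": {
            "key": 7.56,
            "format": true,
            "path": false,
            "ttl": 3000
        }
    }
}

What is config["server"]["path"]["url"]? 1.65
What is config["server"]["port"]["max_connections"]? "development"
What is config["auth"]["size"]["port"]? "localhost"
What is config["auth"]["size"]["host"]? 5.85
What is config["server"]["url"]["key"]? 7.56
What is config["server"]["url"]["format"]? True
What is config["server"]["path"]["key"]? 3600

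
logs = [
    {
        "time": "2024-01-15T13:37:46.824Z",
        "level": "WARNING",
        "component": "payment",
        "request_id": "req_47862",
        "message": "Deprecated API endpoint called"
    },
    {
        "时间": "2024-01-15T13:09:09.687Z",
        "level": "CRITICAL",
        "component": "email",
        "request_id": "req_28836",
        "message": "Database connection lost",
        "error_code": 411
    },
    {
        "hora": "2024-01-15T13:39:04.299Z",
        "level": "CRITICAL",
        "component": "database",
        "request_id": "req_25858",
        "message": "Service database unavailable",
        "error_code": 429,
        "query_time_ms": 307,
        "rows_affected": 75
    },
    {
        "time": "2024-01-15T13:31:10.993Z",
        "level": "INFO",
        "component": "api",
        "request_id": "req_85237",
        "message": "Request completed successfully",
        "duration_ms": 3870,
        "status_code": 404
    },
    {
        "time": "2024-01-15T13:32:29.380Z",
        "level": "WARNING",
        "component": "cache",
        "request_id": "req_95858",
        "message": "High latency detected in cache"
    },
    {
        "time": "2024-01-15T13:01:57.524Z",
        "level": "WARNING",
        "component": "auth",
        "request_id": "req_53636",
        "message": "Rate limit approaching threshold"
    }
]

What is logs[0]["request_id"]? "req_47862"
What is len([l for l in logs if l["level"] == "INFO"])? 1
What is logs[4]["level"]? "WARNING"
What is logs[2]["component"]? "database"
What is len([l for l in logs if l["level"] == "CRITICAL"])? 2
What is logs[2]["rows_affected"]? 75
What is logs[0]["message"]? "Deprecated API endpoint called"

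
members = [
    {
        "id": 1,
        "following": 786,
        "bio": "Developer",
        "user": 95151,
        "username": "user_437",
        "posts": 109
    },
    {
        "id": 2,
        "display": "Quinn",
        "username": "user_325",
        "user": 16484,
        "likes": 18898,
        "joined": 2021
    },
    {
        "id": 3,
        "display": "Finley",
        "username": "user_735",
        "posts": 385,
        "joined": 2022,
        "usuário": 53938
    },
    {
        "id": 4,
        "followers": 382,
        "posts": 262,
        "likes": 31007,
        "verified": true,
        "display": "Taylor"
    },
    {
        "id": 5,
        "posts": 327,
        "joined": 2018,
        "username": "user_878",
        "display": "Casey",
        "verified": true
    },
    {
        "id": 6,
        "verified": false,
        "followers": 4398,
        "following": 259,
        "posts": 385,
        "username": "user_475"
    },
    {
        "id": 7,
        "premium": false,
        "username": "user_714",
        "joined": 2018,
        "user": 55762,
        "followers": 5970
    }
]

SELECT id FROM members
[1, 2, 3, 4, 5, 6, 7]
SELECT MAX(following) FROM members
786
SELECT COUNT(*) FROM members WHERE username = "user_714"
1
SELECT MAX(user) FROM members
95151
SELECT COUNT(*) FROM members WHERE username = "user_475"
1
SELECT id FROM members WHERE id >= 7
[7]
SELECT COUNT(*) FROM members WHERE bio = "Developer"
1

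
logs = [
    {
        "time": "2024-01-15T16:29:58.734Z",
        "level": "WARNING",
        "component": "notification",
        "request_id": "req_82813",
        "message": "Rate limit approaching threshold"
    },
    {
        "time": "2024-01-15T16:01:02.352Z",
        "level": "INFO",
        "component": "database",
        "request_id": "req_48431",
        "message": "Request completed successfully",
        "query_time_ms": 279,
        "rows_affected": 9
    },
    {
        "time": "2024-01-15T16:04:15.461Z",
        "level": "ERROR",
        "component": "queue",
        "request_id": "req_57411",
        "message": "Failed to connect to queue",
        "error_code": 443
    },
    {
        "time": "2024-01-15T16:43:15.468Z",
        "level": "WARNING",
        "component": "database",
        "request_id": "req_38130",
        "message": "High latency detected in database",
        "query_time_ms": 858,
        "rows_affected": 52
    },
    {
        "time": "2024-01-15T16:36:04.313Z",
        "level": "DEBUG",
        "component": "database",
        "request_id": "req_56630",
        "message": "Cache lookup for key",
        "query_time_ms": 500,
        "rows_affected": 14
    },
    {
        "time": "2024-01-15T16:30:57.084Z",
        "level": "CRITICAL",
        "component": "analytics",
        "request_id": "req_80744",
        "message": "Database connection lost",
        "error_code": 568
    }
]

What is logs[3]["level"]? "WARNING"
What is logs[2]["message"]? "Failed to connect to queue"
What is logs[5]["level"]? "CRITICAL"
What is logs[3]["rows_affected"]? 52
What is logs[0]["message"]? "Rate limit approaching threshold"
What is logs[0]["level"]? "WARNING"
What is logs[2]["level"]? "ERROR"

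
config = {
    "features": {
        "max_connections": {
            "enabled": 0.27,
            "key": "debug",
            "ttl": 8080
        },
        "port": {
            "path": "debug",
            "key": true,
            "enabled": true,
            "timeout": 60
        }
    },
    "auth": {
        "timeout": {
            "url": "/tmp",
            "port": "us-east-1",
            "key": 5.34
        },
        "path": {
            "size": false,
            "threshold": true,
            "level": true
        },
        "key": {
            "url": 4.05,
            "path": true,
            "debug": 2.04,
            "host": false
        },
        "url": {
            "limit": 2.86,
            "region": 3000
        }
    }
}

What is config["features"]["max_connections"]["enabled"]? 0.27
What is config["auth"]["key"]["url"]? 4.05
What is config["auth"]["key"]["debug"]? 2.04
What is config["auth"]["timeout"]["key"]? 5.34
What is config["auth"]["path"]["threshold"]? True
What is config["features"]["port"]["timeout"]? 60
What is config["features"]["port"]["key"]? True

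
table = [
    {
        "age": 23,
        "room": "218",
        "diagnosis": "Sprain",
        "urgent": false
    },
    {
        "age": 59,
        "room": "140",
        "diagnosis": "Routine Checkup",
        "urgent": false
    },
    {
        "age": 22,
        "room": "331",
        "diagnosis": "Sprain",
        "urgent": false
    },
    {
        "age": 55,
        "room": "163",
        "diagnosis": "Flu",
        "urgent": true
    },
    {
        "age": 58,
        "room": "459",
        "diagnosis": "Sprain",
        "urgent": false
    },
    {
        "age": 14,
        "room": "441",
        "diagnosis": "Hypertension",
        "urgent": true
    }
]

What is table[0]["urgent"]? False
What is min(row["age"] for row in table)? 14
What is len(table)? 6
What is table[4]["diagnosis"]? "Sprain"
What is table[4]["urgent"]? False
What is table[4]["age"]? 58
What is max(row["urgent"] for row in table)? True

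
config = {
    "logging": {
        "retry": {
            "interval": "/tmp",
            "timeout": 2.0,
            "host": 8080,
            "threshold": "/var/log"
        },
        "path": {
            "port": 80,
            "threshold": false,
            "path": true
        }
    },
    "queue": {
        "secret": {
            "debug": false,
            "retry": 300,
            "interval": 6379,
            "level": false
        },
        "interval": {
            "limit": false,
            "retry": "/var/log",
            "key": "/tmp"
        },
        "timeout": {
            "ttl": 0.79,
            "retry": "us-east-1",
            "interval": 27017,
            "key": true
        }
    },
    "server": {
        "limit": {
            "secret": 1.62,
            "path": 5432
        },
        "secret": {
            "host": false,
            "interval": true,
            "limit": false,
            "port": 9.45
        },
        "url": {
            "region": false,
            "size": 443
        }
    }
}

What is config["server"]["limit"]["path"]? 5432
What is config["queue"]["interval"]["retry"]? "/var/log"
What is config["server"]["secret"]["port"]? 9.45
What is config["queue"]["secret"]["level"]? False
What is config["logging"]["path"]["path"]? True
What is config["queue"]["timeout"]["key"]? True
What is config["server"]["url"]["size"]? 443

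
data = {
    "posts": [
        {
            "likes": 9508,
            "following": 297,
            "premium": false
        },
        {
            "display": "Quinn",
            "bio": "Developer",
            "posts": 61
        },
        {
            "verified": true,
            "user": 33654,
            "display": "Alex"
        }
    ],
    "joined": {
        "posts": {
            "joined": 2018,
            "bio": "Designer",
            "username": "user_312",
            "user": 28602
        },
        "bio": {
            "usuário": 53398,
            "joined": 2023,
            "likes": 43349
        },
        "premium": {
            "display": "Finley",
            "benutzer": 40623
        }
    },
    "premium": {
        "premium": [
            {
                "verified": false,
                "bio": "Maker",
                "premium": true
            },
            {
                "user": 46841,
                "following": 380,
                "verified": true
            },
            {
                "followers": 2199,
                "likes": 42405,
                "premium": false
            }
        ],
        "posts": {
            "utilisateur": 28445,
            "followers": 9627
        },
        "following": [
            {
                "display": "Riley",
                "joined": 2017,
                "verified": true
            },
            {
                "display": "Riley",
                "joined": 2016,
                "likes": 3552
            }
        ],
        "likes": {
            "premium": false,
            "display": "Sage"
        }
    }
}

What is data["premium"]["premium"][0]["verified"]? False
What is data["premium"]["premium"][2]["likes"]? 42405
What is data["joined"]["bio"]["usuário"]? 53398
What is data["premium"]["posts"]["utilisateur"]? 28445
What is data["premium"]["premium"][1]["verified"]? True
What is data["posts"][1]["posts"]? 61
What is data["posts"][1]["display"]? "Quinn"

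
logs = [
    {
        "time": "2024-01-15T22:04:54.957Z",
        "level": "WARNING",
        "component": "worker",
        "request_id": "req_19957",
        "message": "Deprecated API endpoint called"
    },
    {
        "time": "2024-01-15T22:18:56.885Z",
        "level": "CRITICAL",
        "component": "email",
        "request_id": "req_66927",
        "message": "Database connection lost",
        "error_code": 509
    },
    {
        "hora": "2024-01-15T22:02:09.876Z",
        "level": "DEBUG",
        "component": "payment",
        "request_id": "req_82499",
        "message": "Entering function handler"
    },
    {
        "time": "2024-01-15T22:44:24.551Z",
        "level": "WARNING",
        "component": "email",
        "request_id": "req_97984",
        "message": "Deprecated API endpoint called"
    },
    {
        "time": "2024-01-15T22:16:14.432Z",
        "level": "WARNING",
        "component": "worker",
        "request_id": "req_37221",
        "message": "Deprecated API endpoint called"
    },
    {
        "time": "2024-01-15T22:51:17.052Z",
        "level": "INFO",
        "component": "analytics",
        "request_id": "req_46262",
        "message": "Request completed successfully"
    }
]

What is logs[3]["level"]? "WARNING"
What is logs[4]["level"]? "WARNING"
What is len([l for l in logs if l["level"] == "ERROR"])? 0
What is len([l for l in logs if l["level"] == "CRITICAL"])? 1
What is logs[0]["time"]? "2024-01-15T22:04:54.957Z"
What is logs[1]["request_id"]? "req_66927"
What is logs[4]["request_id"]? "req_37221"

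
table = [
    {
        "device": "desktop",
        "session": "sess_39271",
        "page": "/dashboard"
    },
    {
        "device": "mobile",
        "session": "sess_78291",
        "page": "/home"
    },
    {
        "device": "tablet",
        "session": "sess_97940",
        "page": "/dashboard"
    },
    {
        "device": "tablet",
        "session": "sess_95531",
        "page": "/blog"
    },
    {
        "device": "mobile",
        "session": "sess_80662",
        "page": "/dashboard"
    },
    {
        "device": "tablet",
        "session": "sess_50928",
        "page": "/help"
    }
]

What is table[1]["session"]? "sess_78291"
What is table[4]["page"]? "/dashboard"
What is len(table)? 6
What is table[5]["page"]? "/help"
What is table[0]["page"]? "/dashboard"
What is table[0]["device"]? "desktop"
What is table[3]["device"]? "tablet"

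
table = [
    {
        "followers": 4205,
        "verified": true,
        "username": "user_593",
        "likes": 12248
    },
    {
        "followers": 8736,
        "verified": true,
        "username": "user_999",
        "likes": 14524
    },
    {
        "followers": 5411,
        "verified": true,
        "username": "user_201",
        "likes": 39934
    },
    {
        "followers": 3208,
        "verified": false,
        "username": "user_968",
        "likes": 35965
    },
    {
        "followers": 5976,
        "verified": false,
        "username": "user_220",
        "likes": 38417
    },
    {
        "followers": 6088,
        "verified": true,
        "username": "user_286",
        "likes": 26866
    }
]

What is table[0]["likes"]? 12248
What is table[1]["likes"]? 14524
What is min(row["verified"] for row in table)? False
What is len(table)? 6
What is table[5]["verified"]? True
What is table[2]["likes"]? 39934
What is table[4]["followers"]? 5976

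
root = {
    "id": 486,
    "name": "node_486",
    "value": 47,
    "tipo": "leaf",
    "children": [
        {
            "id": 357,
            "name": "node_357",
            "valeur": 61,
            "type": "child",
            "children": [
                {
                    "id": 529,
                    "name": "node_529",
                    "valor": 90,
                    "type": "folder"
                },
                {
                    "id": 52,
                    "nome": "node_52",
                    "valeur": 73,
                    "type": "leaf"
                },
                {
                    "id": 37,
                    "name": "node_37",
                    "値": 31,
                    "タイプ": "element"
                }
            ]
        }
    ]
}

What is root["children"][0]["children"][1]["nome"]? "node_52"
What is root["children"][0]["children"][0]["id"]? 529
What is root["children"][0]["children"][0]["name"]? "node_529"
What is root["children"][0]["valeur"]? 61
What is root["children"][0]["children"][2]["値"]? 31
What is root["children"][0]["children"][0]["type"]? "folder"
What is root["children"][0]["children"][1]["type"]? "leaf"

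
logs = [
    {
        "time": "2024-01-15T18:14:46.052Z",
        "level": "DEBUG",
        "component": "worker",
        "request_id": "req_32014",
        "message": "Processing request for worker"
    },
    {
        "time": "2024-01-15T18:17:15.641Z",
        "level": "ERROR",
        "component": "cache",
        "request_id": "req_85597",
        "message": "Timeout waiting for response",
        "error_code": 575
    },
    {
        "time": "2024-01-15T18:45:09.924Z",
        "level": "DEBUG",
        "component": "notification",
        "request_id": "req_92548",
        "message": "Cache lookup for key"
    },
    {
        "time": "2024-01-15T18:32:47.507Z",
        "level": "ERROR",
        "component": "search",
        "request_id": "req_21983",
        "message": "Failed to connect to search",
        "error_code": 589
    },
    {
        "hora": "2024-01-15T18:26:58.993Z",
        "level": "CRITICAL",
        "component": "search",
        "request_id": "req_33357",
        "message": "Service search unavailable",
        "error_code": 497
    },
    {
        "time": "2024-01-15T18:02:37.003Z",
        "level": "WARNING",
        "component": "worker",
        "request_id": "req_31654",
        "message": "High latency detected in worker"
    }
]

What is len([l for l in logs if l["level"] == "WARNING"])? 1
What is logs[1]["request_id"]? "req_85597"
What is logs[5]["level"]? "WARNING"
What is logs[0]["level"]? "DEBUG"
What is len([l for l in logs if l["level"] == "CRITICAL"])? 1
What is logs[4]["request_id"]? "req_33357"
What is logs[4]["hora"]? "2024-01-15T18:26:58.993Z"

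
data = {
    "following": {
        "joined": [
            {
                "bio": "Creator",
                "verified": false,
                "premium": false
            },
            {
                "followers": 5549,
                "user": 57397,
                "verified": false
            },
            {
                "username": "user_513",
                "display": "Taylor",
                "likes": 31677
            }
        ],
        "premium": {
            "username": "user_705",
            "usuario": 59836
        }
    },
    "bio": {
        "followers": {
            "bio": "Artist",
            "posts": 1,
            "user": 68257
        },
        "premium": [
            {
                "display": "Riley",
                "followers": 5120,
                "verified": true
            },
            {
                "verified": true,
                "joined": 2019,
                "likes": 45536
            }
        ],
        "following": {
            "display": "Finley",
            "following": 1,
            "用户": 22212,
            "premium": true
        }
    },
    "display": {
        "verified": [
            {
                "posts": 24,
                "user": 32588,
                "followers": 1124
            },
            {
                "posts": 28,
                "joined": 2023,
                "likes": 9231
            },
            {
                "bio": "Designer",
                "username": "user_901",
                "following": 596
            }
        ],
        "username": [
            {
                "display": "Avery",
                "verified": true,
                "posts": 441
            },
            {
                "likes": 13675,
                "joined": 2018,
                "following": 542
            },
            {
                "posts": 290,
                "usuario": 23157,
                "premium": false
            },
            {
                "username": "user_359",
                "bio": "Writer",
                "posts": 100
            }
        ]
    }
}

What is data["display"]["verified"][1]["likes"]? 9231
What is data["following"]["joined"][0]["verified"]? False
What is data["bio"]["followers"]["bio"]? "Artist"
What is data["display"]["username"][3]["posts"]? 100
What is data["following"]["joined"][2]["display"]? "Taylor"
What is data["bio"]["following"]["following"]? 1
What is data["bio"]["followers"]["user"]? 68257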